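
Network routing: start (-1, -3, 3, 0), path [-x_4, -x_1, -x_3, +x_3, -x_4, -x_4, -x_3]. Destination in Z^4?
(-2, -3, 2, -3)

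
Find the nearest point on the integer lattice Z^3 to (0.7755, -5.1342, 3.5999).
(1, -5, 4)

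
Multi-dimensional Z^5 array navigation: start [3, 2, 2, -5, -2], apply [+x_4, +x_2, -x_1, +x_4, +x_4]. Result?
(2, 3, 2, -2, -2)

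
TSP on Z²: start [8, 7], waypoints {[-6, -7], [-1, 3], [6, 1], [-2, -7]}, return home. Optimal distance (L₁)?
56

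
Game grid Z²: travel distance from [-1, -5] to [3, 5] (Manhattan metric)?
14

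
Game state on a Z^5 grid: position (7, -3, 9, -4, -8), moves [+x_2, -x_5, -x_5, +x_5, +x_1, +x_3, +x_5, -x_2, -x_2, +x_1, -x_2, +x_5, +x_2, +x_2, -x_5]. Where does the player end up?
(9, -3, 10, -4, -8)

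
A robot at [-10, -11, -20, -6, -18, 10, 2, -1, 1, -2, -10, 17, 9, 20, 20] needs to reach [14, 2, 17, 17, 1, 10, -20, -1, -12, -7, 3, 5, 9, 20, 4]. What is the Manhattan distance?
197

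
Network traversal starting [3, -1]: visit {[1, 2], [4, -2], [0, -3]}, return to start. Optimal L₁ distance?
18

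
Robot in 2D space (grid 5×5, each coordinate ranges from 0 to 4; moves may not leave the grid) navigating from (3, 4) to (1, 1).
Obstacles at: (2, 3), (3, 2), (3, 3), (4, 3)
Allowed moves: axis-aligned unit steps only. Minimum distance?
5
(one shortest path: (3, 4) → (2, 4) → (1, 4) → (1, 3) → (1, 2) → (1, 1))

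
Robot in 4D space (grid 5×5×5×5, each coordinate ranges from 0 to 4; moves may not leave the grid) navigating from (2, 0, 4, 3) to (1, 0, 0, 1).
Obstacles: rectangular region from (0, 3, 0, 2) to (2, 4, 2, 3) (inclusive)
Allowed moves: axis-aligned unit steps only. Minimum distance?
7
(one shortest path: (2, 0, 4, 3) → (1, 0, 4, 3) → (1, 0, 3, 3) → (1, 0, 2, 3) → (1, 0, 1, 3) → (1, 0, 0, 3) → (1, 0, 0, 2) → (1, 0, 0, 1))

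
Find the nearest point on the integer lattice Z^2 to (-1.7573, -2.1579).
(-2, -2)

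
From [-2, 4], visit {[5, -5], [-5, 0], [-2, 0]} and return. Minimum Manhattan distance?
38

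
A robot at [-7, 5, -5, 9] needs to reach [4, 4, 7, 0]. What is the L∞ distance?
12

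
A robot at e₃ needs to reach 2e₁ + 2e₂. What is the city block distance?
5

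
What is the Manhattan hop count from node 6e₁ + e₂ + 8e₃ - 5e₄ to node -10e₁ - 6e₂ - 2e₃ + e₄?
39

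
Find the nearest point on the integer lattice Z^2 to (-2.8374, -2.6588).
(-3, -3)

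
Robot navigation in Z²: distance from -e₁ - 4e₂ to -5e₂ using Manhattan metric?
2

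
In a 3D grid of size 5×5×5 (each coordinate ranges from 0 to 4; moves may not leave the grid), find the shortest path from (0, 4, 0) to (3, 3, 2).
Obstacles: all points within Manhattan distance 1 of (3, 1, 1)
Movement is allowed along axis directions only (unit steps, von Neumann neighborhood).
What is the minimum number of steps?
6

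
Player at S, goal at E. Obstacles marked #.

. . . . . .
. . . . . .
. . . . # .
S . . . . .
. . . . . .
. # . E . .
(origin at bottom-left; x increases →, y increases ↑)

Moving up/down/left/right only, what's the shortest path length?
5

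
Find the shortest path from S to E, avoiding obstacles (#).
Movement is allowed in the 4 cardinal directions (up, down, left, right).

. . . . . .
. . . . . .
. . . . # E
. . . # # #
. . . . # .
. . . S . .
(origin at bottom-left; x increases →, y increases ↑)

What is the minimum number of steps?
9
(one shortest path: (3, 0) → (2, 0) → (2, 1) → (2, 2) → (2, 3) → (3, 3) → (3, 4) → (4, 4) → (5, 4) → (5, 3))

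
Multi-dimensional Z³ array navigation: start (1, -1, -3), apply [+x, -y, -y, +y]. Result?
(2, -2, -3)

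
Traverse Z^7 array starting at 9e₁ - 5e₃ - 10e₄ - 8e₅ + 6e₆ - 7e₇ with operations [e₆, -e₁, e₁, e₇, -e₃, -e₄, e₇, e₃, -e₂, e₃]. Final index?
(9, -1, -4, -11, -8, 7, -5)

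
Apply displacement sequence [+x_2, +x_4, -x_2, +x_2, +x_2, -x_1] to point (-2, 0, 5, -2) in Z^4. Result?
(-3, 2, 5, -1)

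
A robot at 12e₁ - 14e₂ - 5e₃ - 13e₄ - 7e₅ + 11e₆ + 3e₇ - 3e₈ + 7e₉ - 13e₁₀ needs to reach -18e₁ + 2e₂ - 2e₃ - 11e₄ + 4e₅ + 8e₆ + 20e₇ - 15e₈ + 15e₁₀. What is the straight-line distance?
50.6458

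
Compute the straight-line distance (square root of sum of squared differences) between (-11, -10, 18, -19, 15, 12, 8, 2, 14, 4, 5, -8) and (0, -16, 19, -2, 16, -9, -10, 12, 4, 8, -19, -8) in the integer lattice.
44.7772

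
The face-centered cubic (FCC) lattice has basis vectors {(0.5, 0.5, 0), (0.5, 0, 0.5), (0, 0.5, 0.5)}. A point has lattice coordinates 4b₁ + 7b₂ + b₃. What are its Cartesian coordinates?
(5.5, 2.5, 4)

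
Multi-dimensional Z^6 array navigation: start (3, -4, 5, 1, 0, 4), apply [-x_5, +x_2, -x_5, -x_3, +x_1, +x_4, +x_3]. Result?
(4, -3, 5, 2, -2, 4)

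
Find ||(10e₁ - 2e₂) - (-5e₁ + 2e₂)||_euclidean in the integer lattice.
15.5242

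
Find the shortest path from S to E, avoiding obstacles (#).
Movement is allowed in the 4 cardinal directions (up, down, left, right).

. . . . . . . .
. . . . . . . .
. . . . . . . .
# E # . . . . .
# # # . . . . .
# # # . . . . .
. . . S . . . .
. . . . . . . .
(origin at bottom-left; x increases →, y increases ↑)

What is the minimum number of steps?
7
(one shortest path: (3, 1) → (3, 2) → (3, 3) → (3, 4) → (3, 5) → (2, 5) → (1, 5) → (1, 4))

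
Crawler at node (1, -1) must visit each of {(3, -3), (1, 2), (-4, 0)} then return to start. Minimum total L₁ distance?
24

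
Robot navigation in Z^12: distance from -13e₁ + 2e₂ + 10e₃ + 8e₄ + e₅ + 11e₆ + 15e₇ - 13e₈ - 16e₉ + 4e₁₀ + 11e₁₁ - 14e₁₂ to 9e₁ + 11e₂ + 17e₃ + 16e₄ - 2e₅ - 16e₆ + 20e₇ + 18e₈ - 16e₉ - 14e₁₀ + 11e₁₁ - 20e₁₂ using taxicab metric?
136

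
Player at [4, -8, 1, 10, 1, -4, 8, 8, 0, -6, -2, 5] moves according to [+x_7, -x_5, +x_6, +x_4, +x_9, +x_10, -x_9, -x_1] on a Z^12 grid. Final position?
(3, -8, 1, 11, 0, -3, 9, 8, 0, -5, -2, 5)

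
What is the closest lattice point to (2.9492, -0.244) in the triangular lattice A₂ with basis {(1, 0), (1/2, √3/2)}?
(3, 0)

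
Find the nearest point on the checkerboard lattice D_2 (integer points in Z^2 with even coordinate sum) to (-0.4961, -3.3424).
(-1, -3)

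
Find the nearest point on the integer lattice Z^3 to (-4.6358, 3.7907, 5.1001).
(-5, 4, 5)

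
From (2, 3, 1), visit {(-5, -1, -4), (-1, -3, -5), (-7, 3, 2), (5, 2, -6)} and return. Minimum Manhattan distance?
52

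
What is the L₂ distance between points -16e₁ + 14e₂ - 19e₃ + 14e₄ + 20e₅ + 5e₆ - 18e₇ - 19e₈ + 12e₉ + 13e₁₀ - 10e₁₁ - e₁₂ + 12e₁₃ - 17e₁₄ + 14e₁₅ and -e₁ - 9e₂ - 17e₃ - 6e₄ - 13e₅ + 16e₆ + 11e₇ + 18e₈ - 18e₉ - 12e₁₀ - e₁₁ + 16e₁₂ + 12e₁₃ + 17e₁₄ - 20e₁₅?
93.7283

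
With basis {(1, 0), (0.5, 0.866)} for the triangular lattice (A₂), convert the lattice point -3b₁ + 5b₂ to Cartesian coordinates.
(-0.5, 4.33)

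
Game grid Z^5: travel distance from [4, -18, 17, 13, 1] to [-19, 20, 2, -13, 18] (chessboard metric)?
38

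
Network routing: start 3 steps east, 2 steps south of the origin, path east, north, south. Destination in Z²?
(4, -2)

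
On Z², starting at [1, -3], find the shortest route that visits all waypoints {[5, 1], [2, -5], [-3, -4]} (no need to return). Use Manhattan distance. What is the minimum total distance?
20
(one optimal route: (1, -3) → (-3, -4) → (2, -5) → (5, 1))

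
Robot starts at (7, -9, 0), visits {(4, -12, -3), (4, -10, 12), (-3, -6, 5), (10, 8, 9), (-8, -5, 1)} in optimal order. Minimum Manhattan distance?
87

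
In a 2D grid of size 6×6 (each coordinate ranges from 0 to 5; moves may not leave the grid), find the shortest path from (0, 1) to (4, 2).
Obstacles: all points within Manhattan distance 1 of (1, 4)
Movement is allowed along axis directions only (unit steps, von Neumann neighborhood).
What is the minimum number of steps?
5
(one shortest path: (0, 1) → (1, 1) → (2, 1) → (3, 1) → (4, 1) → (4, 2))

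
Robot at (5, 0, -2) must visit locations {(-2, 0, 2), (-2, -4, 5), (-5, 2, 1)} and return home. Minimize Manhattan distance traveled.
46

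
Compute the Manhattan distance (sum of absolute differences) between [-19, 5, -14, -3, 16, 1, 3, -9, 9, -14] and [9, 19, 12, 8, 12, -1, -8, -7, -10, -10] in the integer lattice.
121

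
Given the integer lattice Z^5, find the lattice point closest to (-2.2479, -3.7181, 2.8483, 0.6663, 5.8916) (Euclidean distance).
(-2, -4, 3, 1, 6)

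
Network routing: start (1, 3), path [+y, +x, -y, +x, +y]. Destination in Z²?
(3, 4)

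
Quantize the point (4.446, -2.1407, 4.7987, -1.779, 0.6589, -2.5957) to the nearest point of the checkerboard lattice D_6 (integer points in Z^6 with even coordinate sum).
(5, -2, 5, -2, 1, -3)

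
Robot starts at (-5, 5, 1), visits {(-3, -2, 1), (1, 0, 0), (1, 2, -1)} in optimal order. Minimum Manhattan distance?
19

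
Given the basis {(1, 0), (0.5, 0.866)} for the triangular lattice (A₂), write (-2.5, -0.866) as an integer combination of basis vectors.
-2b₁ - b₂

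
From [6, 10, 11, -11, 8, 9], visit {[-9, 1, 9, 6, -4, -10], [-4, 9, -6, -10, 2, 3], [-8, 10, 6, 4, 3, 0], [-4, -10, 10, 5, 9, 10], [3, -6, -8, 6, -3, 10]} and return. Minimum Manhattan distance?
256
(one optimal route: (6, 10, 11, -11, 8, 9) → (-4, 9, -6, -10, 2, 3) → (-8, 10, 6, 4, 3, 0) → (-9, 1, 9, 6, -4, -10) → (3, -6, -8, 6, -3, 10) → (-4, -10, 10, 5, 9, 10) → (6, 10, 11, -11, 8, 9))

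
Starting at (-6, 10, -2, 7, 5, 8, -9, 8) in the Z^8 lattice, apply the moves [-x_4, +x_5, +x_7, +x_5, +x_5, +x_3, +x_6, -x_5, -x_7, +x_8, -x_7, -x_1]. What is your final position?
(-7, 10, -1, 6, 7, 9, -10, 9)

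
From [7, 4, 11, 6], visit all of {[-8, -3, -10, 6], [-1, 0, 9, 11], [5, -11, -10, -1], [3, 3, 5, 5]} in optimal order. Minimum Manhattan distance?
91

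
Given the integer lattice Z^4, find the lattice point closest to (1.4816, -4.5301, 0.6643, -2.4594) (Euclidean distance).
(1, -5, 1, -2)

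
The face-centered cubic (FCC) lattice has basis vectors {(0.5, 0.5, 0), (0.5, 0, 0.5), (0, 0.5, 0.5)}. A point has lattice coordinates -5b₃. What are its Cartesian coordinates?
(0, -2.5, -2.5)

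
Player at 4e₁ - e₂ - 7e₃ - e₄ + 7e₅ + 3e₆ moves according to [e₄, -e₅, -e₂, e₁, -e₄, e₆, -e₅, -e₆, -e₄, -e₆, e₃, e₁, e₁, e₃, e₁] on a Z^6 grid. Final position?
(8, -2, -5, -2, 5, 2)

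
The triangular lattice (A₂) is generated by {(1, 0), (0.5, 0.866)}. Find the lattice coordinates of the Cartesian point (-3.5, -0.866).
-3b₁ - b₂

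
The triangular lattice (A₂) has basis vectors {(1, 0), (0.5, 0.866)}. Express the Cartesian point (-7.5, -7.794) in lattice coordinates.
-3b₁ - 9b₂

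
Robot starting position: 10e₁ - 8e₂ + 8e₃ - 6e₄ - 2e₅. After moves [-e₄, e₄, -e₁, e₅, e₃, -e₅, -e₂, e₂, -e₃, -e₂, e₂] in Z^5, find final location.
(9, -8, 8, -6, -2)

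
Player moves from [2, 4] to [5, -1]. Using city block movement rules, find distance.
8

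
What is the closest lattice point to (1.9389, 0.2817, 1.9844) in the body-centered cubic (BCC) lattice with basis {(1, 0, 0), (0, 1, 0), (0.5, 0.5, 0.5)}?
(2, 0, 2)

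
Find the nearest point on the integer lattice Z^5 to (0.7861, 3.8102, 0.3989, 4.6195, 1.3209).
(1, 4, 0, 5, 1)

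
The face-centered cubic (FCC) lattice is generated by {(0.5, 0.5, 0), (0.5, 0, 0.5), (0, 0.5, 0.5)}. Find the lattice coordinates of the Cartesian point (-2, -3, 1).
-6b₁ + 2b₂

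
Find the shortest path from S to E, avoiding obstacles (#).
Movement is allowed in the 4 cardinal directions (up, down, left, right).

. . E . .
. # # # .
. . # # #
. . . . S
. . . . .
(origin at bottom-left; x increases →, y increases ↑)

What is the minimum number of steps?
9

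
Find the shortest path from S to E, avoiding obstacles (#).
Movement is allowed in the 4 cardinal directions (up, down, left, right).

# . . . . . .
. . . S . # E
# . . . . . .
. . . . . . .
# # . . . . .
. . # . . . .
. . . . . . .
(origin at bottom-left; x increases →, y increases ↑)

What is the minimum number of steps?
5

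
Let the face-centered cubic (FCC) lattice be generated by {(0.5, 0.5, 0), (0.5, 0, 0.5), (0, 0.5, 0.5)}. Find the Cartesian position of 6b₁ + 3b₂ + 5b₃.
(4.5, 5.5, 4)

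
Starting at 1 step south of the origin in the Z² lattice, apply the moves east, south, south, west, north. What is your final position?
(0, -2)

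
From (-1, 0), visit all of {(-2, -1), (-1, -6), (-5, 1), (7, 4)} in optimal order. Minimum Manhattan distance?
32
(one optimal route: (-1, 0) → (-1, -6) → (-2, -1) → (-5, 1) → (7, 4))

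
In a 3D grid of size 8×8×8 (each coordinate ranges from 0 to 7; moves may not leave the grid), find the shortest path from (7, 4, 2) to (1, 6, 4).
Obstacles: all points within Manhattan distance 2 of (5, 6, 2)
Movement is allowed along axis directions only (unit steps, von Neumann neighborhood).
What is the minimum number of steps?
10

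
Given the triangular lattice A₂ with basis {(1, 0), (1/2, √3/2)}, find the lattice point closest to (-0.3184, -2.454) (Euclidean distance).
(-0.5, -2.598)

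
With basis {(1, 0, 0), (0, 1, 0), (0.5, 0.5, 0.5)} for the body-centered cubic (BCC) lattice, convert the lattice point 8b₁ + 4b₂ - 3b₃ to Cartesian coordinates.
(6.5, 2.5, -1.5)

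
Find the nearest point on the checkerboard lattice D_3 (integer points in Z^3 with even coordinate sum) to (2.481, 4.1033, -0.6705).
(3, 4, -1)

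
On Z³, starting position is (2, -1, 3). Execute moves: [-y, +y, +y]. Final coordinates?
(2, 0, 3)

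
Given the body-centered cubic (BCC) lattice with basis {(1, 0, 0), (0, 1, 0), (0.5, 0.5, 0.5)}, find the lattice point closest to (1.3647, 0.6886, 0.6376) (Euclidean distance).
(1.5, 0.5, 0.5)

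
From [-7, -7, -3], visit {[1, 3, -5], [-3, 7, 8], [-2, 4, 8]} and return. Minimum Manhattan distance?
70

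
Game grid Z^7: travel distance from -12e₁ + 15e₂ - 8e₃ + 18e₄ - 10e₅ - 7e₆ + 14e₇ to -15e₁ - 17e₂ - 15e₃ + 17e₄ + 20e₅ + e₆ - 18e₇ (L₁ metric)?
113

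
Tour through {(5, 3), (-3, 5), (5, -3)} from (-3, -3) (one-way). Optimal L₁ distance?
24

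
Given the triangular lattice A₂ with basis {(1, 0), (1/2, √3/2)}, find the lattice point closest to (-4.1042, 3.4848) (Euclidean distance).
(-4, 3.464)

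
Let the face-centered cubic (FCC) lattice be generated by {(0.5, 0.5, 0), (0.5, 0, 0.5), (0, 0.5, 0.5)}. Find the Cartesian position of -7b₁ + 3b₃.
(-3.5, -2, 1.5)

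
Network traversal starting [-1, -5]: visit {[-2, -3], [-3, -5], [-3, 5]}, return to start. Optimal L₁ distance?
24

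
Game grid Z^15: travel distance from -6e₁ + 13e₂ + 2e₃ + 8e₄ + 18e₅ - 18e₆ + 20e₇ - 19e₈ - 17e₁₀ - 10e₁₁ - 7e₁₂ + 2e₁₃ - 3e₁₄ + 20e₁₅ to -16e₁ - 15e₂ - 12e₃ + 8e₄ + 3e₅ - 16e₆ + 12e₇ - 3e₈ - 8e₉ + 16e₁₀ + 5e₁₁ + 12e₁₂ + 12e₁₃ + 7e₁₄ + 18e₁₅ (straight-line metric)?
59.7662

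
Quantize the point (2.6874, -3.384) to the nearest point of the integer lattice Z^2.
(3, -3)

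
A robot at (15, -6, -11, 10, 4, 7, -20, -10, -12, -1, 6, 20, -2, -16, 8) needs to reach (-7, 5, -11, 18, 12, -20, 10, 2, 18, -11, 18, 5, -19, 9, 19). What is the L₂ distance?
70.0714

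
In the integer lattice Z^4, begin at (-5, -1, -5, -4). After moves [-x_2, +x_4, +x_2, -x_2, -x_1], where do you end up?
(-6, -2, -5, -3)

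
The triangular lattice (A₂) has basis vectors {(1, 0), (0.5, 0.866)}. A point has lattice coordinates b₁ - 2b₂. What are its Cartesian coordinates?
(0, -1.732)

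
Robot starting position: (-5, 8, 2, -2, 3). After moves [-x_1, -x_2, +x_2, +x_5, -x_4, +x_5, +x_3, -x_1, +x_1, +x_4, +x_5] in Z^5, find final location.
(-6, 8, 3, -2, 6)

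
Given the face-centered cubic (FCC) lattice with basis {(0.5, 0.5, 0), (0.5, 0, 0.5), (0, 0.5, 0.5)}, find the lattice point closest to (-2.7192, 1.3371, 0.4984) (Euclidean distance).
(-3, 1.5, 0.5)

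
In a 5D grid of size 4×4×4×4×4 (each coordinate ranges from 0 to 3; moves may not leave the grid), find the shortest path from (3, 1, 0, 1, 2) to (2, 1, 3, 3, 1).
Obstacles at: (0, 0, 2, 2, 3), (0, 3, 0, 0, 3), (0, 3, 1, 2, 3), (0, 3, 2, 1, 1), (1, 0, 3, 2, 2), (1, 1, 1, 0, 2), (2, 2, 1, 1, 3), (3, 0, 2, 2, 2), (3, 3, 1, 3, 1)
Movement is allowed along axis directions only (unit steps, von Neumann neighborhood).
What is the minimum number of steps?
7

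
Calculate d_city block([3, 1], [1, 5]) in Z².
6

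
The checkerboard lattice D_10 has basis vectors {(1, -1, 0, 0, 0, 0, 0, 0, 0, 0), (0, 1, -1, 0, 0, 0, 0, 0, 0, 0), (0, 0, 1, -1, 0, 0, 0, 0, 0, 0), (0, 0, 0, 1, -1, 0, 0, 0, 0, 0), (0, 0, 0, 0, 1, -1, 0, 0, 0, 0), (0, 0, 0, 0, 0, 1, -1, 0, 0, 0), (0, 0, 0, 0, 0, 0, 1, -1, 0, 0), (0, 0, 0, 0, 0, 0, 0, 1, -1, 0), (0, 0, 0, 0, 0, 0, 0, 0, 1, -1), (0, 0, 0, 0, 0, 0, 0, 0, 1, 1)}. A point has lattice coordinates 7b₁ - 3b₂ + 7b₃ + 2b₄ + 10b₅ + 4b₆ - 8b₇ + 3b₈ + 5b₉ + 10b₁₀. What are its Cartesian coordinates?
(7, -10, 10, -5, 8, -6, -12, 11, 12, 5)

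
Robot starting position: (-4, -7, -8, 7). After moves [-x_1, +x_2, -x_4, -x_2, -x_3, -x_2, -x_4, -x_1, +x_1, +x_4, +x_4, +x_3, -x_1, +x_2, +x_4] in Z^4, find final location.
(-6, -7, -8, 8)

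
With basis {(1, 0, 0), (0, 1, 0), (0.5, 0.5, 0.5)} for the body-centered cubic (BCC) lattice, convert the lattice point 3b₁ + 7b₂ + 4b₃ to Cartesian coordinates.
(5, 9, 2)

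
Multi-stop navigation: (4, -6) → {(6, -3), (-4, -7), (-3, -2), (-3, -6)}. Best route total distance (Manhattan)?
21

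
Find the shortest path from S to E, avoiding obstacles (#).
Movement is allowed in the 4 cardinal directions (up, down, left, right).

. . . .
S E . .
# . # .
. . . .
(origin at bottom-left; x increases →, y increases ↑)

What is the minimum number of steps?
1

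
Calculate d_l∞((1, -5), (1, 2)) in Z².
7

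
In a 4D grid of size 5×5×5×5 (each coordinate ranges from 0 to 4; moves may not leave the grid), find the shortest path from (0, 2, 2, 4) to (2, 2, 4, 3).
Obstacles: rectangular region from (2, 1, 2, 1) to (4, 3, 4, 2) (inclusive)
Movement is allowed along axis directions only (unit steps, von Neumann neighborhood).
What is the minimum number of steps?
5
(one shortest path: (0, 2, 2, 4) → (1, 2, 2, 4) → (2, 2, 2, 4) → (2, 2, 3, 4) → (2, 2, 4, 4) → (2, 2, 4, 3))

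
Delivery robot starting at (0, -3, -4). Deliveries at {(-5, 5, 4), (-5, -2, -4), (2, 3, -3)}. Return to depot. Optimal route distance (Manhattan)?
46
(one optimal route: (0, -3, -4) → (-5, -2, -4) → (-5, 5, 4) → (2, 3, -3) → (0, -3, -4))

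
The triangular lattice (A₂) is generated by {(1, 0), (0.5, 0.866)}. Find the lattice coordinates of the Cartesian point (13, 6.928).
9b₁ + 8b₂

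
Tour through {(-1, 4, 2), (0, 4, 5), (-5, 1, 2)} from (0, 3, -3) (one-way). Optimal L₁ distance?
20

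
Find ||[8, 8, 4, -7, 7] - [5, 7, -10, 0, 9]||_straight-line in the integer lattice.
16.0935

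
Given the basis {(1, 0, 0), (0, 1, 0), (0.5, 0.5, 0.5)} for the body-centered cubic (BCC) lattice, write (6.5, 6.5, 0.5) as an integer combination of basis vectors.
6b₁ + 6b₂ + b₃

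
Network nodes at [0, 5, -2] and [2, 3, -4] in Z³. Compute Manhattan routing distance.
6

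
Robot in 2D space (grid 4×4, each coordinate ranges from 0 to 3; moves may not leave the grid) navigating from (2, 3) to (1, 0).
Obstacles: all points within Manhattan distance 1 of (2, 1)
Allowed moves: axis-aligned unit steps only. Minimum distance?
6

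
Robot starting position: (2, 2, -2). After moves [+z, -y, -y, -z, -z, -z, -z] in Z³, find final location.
(2, 0, -5)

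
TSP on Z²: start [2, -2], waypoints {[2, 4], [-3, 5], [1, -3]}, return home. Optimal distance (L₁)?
26
(one optimal route: (2, -2) → (2, 4) → (-3, 5) → (1, -3) → (2, -2))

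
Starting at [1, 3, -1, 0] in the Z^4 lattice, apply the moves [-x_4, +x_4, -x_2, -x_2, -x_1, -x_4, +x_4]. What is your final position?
(0, 1, -1, 0)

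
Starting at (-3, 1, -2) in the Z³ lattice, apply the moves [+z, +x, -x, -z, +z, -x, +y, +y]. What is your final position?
(-4, 3, -1)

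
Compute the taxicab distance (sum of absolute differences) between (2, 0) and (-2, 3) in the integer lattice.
7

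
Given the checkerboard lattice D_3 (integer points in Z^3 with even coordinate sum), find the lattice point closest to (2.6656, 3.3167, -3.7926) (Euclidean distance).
(3, 3, -4)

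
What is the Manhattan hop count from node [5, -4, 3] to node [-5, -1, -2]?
18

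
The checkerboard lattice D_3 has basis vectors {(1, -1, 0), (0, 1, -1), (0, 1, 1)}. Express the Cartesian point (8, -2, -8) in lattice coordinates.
8b₁ + 7b₂ - b₃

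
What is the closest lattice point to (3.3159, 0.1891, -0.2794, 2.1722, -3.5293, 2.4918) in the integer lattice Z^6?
(3, 0, 0, 2, -4, 2)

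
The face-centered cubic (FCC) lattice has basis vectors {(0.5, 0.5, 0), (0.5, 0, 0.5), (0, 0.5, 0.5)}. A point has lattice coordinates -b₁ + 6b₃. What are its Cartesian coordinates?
(-0.5, 2.5, 3)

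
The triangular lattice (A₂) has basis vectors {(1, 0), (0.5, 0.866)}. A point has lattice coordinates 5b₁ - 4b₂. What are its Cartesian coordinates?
(3, -3.464)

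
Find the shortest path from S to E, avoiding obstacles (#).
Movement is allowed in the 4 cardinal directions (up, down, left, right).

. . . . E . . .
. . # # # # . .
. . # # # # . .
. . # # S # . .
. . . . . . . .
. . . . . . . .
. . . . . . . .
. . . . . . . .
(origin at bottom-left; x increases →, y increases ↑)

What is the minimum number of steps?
9
(one shortest path: (4, 4) → (4, 3) → (5, 3) → (6, 3) → (6, 4) → (6, 5) → (6, 6) → (6, 7) → (5, 7) → (4, 7))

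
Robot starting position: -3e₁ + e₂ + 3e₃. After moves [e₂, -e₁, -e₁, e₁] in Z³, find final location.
(-4, 2, 3)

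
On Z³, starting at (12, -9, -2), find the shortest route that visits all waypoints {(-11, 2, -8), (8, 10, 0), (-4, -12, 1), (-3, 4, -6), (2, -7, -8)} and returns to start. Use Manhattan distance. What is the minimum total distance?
124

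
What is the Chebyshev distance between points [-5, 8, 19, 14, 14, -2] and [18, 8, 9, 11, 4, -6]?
23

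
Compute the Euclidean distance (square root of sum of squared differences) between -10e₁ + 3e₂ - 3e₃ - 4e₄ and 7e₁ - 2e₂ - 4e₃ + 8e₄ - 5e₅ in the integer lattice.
22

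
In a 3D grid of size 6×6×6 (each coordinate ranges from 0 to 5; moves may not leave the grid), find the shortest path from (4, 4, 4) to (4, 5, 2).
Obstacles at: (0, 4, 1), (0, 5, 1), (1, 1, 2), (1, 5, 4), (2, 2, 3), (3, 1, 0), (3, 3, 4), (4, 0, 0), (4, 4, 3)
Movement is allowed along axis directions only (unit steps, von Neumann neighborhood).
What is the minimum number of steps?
3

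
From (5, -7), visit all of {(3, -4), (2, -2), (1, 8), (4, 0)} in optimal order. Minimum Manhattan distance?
23
(one optimal route: (5, -7) → (3, -4) → (2, -2) → (4, 0) → (1, 8))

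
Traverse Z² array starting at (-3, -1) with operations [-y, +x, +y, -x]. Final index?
(-3, -1)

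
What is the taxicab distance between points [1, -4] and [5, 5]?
13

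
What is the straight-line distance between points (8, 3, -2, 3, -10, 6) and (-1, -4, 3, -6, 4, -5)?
23.516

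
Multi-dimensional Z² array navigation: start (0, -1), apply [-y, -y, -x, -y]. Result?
(-1, -4)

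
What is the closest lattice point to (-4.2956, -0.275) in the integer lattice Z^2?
(-4, 0)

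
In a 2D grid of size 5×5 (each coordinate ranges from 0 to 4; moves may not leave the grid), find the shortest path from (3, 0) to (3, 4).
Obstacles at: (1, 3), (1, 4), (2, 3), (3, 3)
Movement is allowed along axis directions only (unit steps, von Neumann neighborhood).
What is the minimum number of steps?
6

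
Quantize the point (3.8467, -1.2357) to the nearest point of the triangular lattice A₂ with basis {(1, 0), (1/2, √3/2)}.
(3.5, -0.866)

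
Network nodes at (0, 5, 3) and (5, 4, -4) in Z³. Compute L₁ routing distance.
13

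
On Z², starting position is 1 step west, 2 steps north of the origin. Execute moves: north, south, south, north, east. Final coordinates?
(0, 2)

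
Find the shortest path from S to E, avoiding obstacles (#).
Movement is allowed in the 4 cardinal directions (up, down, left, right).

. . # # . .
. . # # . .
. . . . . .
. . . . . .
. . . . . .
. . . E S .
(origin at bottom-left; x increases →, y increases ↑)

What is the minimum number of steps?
1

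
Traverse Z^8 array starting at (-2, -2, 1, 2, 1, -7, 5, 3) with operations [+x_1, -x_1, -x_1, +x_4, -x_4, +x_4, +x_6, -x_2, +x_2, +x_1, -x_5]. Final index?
(-2, -2, 1, 3, 0, -6, 5, 3)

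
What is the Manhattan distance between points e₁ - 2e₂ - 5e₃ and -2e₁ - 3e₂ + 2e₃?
11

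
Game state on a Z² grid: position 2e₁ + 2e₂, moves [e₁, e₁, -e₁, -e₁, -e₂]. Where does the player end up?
(2, 1)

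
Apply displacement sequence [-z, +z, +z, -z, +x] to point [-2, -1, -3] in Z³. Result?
(-1, -1, -3)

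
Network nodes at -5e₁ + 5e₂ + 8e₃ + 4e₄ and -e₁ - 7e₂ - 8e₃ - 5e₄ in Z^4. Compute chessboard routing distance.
16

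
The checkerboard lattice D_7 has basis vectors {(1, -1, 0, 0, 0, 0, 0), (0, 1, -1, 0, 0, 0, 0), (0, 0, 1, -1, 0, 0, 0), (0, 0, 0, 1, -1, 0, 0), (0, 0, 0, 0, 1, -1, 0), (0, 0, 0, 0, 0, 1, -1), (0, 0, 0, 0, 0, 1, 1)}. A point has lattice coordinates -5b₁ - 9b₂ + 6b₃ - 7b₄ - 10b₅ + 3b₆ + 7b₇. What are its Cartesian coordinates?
(-5, -4, 15, -13, -3, 20, 4)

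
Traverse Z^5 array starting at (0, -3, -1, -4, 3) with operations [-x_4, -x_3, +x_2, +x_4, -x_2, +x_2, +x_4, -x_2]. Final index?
(0, -3, -2, -3, 3)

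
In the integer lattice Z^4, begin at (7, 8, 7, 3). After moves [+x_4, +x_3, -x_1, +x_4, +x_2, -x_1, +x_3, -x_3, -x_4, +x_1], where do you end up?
(6, 9, 8, 4)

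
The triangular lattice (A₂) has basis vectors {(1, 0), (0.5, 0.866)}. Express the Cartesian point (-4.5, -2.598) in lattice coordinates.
-3b₁ - 3b₂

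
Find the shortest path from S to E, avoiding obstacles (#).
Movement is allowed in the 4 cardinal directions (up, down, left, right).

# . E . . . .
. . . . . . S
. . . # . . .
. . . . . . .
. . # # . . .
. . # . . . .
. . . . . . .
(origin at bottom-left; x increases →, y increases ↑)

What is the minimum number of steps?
5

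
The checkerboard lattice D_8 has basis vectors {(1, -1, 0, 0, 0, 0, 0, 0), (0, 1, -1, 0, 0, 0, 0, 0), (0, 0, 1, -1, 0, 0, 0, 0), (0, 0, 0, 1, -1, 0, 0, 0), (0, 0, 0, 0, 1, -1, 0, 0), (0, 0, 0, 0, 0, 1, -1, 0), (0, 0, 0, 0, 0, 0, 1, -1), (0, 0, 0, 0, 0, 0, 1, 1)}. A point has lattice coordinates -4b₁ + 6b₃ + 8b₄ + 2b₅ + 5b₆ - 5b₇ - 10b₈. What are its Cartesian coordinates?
(-4, 4, 6, 2, -6, 3, -20, -5)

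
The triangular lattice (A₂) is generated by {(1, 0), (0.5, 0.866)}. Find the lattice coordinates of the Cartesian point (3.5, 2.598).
2b₁ + 3b₂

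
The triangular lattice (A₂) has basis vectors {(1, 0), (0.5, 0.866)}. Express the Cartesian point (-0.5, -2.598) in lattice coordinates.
b₁ - 3b₂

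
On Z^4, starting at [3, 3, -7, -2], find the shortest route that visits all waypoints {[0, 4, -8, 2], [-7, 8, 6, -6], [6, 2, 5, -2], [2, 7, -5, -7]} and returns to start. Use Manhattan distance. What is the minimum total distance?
88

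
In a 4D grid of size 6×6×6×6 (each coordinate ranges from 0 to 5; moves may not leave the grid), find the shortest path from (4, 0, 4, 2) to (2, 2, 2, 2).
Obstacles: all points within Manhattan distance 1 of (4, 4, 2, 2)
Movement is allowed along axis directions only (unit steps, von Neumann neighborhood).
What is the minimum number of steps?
6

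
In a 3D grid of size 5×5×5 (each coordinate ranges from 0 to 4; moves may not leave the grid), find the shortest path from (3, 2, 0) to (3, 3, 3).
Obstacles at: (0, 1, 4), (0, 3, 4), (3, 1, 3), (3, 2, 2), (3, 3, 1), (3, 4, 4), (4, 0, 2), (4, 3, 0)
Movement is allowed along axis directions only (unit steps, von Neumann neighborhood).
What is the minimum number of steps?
6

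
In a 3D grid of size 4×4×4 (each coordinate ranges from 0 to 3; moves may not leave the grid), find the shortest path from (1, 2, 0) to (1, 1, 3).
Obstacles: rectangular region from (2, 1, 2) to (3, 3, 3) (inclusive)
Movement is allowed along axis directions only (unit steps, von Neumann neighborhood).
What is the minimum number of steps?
4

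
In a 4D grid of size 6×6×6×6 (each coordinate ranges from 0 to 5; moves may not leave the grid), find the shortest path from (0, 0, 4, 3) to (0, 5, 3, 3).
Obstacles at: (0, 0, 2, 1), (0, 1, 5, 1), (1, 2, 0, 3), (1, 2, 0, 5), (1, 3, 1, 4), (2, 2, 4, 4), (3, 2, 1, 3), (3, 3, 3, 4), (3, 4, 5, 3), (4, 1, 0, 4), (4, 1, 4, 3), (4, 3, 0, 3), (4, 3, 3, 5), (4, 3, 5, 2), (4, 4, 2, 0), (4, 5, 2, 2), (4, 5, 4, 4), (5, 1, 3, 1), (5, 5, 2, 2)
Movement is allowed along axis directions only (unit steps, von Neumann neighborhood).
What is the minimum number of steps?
6
(one shortest path: (0, 0, 4, 3) → (0, 1, 4, 3) → (0, 2, 4, 3) → (0, 3, 4, 3) → (0, 4, 4, 3) → (0, 5, 4, 3) → (0, 5, 3, 3))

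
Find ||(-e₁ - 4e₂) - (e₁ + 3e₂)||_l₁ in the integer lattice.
9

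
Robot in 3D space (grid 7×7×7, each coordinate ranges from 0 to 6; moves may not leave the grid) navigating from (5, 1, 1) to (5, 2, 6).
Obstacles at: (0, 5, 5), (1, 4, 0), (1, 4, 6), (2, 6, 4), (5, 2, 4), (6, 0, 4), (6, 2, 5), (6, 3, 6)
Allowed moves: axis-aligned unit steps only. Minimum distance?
6
(one shortest path: (5, 1, 1) → (5, 1, 2) → (5, 1, 3) → (5, 1, 4) → (5, 1, 5) → (5, 2, 5) → (5, 2, 6))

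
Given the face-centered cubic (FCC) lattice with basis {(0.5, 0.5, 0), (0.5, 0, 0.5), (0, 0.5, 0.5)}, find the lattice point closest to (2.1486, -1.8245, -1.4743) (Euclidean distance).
(2, -1.5, -1.5)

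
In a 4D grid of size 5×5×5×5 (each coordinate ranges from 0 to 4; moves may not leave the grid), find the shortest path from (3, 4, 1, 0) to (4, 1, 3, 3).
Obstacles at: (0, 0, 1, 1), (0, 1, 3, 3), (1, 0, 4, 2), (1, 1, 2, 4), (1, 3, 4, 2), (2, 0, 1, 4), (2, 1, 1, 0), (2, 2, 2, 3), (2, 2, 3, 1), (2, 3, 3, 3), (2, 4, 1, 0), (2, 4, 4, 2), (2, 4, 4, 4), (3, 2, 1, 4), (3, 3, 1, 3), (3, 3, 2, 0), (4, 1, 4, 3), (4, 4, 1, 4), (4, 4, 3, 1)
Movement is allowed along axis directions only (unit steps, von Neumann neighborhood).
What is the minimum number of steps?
9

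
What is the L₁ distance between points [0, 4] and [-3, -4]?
11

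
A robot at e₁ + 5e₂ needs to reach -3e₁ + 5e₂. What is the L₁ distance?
4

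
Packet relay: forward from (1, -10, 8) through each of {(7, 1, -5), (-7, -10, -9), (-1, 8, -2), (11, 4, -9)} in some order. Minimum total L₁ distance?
85
(one optimal route: (1, -10, 8) → (-7, -10, -9) → (-1, 8, -2) → (7, 1, -5) → (11, 4, -9))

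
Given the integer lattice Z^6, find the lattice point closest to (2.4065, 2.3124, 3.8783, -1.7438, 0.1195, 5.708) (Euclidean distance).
(2, 2, 4, -2, 0, 6)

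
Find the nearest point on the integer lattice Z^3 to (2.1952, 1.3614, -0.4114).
(2, 1, 0)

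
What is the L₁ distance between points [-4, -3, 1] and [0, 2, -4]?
14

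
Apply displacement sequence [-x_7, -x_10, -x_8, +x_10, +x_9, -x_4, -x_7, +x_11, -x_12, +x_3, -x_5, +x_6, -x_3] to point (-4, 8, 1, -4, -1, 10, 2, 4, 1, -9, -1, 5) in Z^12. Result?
(-4, 8, 1, -5, -2, 11, 0, 3, 2, -9, 0, 4)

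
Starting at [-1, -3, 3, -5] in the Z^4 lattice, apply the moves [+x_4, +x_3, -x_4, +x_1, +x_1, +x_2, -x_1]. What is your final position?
(0, -2, 4, -5)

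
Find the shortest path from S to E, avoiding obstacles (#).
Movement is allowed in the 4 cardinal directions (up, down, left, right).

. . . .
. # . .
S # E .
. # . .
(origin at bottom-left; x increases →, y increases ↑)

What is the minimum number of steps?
6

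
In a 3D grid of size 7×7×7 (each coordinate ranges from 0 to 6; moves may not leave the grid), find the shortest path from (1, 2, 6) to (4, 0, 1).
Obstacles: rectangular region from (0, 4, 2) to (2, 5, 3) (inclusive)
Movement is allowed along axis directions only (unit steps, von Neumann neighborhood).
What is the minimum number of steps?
10
(one shortest path: (1, 2, 6) → (2, 2, 6) → (3, 2, 6) → (4, 2, 6) → (4, 1, 6) → (4, 0, 6) → (4, 0, 5) → (4, 0, 4) → (4, 0, 3) → (4, 0, 2) → (4, 0, 1))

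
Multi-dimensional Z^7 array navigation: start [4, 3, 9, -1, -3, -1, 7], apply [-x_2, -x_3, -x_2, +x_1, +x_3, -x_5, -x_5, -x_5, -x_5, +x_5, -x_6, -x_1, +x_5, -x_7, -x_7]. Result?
(4, 1, 9, -1, -5, -2, 5)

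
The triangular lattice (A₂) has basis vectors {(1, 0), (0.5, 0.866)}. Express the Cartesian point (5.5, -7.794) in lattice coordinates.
10b₁ - 9b₂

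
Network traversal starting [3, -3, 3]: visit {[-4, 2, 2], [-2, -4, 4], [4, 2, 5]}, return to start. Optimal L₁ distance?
36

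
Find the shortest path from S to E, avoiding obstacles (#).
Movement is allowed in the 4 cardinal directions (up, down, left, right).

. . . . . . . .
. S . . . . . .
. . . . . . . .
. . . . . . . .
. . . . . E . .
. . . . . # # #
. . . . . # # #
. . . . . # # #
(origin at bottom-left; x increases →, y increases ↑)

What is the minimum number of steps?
7
(one shortest path: (1, 6) → (2, 6) → (3, 6) → (4, 6) → (5, 6) → (5, 5) → (5, 4) → (5, 3))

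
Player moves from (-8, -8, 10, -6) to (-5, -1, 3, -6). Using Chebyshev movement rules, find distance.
7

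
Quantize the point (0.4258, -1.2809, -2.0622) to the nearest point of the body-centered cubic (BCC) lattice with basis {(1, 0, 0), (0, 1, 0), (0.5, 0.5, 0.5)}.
(0.5, -1.5, -2.5)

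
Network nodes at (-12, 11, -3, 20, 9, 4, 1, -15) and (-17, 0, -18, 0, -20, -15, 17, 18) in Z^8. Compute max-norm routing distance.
33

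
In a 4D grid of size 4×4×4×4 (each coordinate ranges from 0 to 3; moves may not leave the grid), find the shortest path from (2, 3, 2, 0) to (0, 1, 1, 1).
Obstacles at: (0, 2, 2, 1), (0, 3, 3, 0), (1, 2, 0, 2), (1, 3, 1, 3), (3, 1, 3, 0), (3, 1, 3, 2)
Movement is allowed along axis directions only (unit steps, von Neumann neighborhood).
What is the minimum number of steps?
6
(one shortest path: (2, 3, 2, 0) → (1, 3, 2, 0) → (0, 3, 2, 0) → (0, 2, 2, 0) → (0, 1, 2, 0) → (0, 1, 1, 0) → (0, 1, 1, 1))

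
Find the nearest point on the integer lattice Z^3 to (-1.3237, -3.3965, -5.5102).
(-1, -3, -6)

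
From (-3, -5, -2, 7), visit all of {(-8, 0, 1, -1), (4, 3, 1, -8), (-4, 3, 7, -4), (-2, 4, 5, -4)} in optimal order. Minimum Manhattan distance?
57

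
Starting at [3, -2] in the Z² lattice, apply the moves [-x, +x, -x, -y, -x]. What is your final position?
(1, -3)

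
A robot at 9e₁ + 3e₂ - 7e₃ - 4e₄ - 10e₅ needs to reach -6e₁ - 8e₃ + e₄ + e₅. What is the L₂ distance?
19.5192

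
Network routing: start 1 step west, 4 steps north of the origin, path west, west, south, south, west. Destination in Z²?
(-4, 2)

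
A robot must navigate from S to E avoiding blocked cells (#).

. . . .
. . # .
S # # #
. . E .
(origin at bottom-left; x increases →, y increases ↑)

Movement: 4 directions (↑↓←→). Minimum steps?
3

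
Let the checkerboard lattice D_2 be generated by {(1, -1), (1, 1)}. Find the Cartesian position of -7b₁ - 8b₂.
(-15, -1)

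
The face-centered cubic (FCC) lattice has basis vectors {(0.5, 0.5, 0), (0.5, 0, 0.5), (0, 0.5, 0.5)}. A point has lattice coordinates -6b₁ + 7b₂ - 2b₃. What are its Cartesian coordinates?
(0.5, -4, 2.5)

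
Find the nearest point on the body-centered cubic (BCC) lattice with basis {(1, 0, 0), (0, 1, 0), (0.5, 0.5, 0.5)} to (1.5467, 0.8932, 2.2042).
(1.5, 0.5, 2.5)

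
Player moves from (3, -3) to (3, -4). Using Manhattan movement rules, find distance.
1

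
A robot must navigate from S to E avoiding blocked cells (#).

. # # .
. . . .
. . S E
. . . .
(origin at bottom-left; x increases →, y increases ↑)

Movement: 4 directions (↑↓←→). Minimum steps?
1
(one shortest path: (2, 1) → (3, 1))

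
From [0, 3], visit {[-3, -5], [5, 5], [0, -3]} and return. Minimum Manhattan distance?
36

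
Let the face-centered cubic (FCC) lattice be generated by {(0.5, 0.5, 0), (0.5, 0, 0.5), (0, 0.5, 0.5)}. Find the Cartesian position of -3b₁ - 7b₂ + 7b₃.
(-5, 2, 0)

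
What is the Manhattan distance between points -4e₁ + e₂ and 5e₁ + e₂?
9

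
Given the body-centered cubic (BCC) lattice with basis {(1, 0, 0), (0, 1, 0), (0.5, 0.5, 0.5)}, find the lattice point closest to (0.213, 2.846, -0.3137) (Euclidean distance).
(0, 3, 0)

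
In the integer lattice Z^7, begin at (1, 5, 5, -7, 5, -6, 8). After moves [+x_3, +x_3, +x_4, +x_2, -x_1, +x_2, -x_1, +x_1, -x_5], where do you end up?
(0, 7, 7, -6, 4, -6, 8)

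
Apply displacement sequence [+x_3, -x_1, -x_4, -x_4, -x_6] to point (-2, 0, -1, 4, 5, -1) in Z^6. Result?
(-3, 0, 0, 2, 5, -2)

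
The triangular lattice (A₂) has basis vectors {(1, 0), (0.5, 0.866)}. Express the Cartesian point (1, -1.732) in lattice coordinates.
2b₁ - 2b₂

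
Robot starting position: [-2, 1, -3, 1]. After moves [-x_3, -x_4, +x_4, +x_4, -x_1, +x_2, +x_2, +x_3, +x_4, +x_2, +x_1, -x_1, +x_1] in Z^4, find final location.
(-2, 4, -3, 3)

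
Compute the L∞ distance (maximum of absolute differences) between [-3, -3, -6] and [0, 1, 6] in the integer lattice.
12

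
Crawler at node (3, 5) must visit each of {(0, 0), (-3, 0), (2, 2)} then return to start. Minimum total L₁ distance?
22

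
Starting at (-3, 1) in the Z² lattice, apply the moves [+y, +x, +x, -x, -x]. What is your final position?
(-3, 2)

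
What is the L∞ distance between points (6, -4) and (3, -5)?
3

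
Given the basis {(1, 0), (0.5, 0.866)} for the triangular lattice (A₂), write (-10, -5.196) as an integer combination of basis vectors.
-7b₁ - 6b₂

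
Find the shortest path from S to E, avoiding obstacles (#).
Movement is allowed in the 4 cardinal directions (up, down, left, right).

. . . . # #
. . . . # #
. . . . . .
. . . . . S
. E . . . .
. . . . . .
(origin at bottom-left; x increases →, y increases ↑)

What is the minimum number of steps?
5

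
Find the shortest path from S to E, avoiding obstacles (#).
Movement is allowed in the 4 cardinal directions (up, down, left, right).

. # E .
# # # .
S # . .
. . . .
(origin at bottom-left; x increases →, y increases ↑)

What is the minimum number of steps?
8
(one shortest path: (0, 1) → (0, 0) → (1, 0) → (2, 0) → (3, 0) → (3, 1) → (3, 2) → (3, 3) → (2, 3))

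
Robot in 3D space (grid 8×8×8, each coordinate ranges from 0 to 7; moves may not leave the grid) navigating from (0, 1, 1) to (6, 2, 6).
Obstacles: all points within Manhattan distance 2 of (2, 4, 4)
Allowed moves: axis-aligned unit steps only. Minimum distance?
12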